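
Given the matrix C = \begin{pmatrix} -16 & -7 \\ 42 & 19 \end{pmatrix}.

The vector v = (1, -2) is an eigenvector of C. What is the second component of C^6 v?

-128

First find the eigenvalue: Cv = (-2, 4) = -2·(1, -2), so λ = -2.
Then C^6 v = λ^6·v = (-2)^6·(1, -2) = 64·(1, -2) = (64, -128).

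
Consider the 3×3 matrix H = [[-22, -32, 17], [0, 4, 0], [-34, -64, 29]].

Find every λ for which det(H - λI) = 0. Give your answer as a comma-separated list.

-5, 4, 12

Compute the characteristic polynomial p(r) = det(rI - H).
Cofactor expansion gives p(r) = r^3 - 11r^2 - 32r + 240.
Since p(-5) = 0, r = -5 is a root.
Dividing by (r + 5) leaves r^2 - 16r + 48.
The quadratic factors as (r - 4)·(r - 12).
Eigenvalues: -5, 4, 12.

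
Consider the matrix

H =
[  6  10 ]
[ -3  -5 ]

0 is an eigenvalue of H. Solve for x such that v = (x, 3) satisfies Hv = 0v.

-5

We need (H)v = 0.
H = [[6, 10], [-3, -5]].
Row 1: (6)·x + (10)·3 = 0
Row 2: (-3)·x + (-5)·3 = 0
Solving gives x = -5.
Check: H·(-5, 3) = (0, 0) = 0·(-5, 3).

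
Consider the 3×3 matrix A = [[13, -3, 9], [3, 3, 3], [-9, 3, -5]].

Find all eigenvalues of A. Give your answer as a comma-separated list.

3, 4, 4

Compute the characteristic polynomial p(t) = det(tI - A).
Cofactor expansion gives p(t) = t^3 - 11t^2 + 40t - 48.
Try t = 3: p(3) = 0, so 3 is a root.
Dividing by (t - 3) leaves t^2 - 8t + 16.
The quadratic factor is (t - 4)^2.
Eigenvalues: 3, 4, 4.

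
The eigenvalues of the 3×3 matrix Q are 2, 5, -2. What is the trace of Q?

trace(Q) is the sum of the eigenvalues: (2) + (5) + (-2) = 5.

5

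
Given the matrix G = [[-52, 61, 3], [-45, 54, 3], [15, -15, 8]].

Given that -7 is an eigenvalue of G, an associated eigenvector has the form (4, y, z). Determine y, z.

We need (G + 7I)v = 0.
G + 7I = [[-45, 61, 3], [-45, 61, 3], [15, -15, 15]].
Row 1: (-45)·4 + (61)·y + (3)·z = 0
Row 2: (-45)·4 + (61)·y + (3)·z = 0
Row 3: (15)·4 + (-15)·y + (15)·z = 0
Solving gives y = 3, z = -1.
Check: G·(4, 3, -1) = (-28, -21, 7) = -7·(4, 3, -1).

3, -1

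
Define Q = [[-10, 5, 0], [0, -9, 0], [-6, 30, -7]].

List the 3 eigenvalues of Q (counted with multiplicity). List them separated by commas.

-10, -9, -7

Set up det(tI - Q) = 0.
Expanding the 3×3 determinant: p(t) = t^3 + 26t^2 + 223t + 630.
Try t = -7: p(-7) = 0, so -7 is a root.
Factor out (t + 7): p(t) = (t + 7)·(t^2 + 19t + 90).
The quadratic factors as (t + 10)·(t + 9).
Eigenvalues: -10, -9, -7.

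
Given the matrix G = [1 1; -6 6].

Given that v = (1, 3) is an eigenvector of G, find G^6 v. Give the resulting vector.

First find the eigenvalue: Gv = (4, 12) = 4·(1, 3), so λ = 4.
Then G^6 v = λ^6·v = 4^6·(1, 3) = 4096·(1, 3) = (4096, 12288).

(4096, 12288)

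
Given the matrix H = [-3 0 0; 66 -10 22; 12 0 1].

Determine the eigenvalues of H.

Set up det(tI - H) = 0.
Cofactor expansion gives p(t) = t^3 + 12t^2 + 17t - 30.
Since p(-3) = 0, t = -3 is a root.
Dividing by (t + 3) leaves t^2 + 9t - 10.
The quadratic factors as (t + 10)·(t - 1).
Eigenvalues: -10, -3, 1.

-10, -3, 1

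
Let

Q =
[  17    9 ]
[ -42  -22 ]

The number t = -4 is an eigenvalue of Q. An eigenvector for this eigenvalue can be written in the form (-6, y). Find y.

We need (Q + 4I)v = 0.
Q + 4I = [[21, 9], [-42, -18]].
Row 1: (21)·-6 + (9)·y = 0
Row 2: (-42)·-6 + (-18)·y = 0
Solving gives y = 14.
Check: Q·(-6, 14) = (24, -56) = -4·(-6, 14).

14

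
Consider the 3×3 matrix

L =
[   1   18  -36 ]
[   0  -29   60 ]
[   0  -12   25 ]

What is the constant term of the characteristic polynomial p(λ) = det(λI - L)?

5

p(0) = det(0·I − L) = det(−L) = (−1)^3·det(L).
det(L) = -5, so p(0) = 5.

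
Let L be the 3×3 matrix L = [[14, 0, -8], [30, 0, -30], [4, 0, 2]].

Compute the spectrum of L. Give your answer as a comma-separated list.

The characteristic polynomial is p(s) = det(sI - L).
Expanding the 3×3 determinant: p(s) = s^3 - 16s^2 + 60s.
Rational-root test: s = 0 gives p(0) = 0.
Factor out s: p(s) = s·(s^2 - 16s + 60).
The quadratic factors as (s - 6)·(s - 10).
Eigenvalues: 0, 6, 10.

0, 6, 10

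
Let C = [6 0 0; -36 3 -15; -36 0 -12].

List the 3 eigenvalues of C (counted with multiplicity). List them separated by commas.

-12, 3, 6

Set up det(μI - C) = 0.
Expanding the 3×3 determinant: p(μ) = μ^3 + 3μ^2 - 90μ + 216.
Since p(3) = 0, μ = 3 is a root.
Dividing by (μ - 3) leaves μ^2 + 6μ - 72.
The quadratic factors as (μ + 12)·(μ - 6).
Eigenvalues: -12, 3, 6.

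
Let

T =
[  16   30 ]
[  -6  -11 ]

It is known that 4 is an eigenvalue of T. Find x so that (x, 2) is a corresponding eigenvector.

-5

We need (T - 4I)v = 0.
T - 4I = [[12, 30], [-6, -15]].
Row 1: (12)·x + (30)·2 = 0
Row 2: (-6)·x + (-15)·2 = 0
Solving gives x = -5.
Check: T·(-5, 2) = (-20, 8) = 4·(-5, 2).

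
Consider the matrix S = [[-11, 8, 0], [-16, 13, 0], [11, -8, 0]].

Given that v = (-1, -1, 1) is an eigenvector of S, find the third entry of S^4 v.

81

First find the eigenvalue: Sv = (3, 3, -3) = -3·(-1, -1, 1), so λ = -3.
Then S^4 v = λ^4·v = (-3)^4·(-1, -1, 1) = 81·(-1, -1, 1) = (-81, -81, 81).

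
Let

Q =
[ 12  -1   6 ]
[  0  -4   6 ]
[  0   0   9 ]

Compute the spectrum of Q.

Q is upper triangular, so its eigenvalues are the diagonal entries.
Diagonal: 12, -4, 9.

-4, 9, 12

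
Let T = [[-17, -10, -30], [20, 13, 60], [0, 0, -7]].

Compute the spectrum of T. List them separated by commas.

Set up det(μI - T) = 0.
Expanding the 3×3 determinant: p(μ) = μ^3 + 11μ^2 + 7μ - 147.
Since p(-7) = 0, μ = -7 is a root.
Dividing by (μ + 7) leaves μ^2 + 4μ - 21.
The quadratic factors as (μ + 7)·(μ - 3).
Eigenvalues: -7, -7, 3.

-7, -7, 3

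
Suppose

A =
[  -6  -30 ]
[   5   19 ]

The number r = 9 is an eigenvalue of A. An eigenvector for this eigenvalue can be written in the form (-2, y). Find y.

We need (A - 9I)v = 0.
A - 9I = [[-15, -30], [5, 10]].
Row 1: (-15)·-2 + (-30)·y = 0
Row 2: (5)·-2 + (10)·y = 0
Solving gives y = 1.
Check: A·(-2, 1) = (-18, 9) = 9·(-2, 1).

1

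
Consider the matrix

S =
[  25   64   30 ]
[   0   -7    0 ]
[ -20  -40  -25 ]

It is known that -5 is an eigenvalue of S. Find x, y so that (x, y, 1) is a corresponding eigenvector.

-1, 0

We need (S + 5I)v = 0.
S + 5I = [[30, 64, 30], [0, -2, 0], [-20, -40, -20]].
Row 1: (30)·x + (64)·y + (30)·1 = 0
Row 2: (0)·x + (-2)·y + (0)·1 = 0
Row 3: (-20)·x + (-40)·y + (-20)·1 = 0
Solving gives x = -1, y = 0.
Check: S·(-1, 0, 1) = (5, 0, -5) = -5·(-1, 0, 1).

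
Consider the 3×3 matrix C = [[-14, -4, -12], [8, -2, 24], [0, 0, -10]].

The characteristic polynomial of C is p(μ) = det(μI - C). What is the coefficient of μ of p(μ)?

220

p(μ) = μ^3 + 26μ^2 + 220μ + 600.
The coefficient of μ is 220.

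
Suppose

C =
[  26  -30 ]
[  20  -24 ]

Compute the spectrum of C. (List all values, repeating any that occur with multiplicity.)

-4, 6

det(C - λI) = (26 - λ)(-24 - λ) - (-30)·(20) = λ^2 - 2λ - 24.
This factors as (λ + 4)·(λ - 6) = 0.
Eigenvalues: -4, 6.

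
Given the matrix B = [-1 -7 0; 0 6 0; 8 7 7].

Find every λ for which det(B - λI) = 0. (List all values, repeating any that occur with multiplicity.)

Set up det(λI - B) = 0.
Expanding along the first row, p(λ) = λ^3 - 12λ^2 + 29λ + 42.
Since p(-1) = 0, λ = -1 is a root.
Dividing by (λ + 1) leaves λ^2 - 13λ + 42.
The quadratic factors as (λ - 6)·(λ - 7).
Eigenvalues: -1, 6, 7.

-1, 6, 7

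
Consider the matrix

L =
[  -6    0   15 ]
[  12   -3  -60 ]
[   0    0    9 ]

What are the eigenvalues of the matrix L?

-6, -3, 9

Compute the characteristic polynomial p(s) = det(sI - L).
Expanding the 3×3 determinant: p(s) = s^3 - 63s - 162.
Try s = -6: p(-6) = 0, so -6 is a root.
Dividing by (s + 6) leaves s^2 - 6s - 27.
The quadratic factors as (s + 3)·(s - 9).
Eigenvalues: -6, -3, 9.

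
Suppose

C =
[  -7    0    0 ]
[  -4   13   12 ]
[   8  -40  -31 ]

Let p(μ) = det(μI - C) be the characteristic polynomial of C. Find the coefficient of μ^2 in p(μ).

25

The coefficient of μ^2 of det(μI - C) is −trace(C).
trace(C) = (-7) + (13) + (-31) = -25, so the coefficient is 25.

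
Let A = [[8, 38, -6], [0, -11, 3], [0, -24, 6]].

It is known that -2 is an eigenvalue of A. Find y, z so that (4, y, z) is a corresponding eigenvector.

-2, -6

We need (A + 2I)v = 0.
A + 2I = [[10, 38, -6], [0, -9, 3], [0, -24, 8]].
Row 1: (10)·4 + (38)·y + (-6)·z = 0
Row 2: (0)·4 + (-9)·y + (3)·z = 0
Row 3: (0)·4 + (-24)·y + (8)·z = 0
Solving gives y = -2, z = -6.
Check: A·(4, -2, -6) = (-8, 4, 12) = -2·(4, -2, -6).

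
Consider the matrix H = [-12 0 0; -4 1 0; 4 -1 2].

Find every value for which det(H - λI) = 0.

-12, 1, 2

H is lower triangular, so its eigenvalues are the diagonal entries.
Diagonal: -12, 1, 2.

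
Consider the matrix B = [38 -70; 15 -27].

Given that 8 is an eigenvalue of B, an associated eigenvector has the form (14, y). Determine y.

We need (B - 8I)v = 0.
B - 8I = [[30, -70], [15, -35]].
Row 1: (30)·14 + (-70)·y = 0
Row 2: (15)·14 + (-35)·y = 0
Solving gives y = 6.
Check: B·(14, 6) = (112, 48) = 8·(14, 6).

6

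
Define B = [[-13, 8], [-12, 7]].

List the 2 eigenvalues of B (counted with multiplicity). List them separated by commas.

det(B - λI) = (-13 - λ)(7 - λ) - (8)·(-12) = λ^2 + 6λ + 5.
This factors as (λ + 5)·(λ + 1) = 0.
Eigenvalues: -5, -1.

-5, -1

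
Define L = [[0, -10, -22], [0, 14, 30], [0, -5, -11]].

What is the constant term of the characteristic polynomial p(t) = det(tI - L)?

0

p(0) = det(0·I − L) = det(−L) = (−1)^3·det(L).
det(L) = 0, so p(0) = 0.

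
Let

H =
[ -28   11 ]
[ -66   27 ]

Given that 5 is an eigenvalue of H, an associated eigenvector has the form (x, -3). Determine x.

We need (H - 5I)v = 0.
H - 5I = [[-33, 11], [-66, 22]].
Row 1: (-33)·x + (11)·-3 = 0
Row 2: (-66)·x + (22)·-3 = 0
Solving gives x = -1.
Check: H·(-1, -3) = (-5, -15) = 5·(-1, -3).

-1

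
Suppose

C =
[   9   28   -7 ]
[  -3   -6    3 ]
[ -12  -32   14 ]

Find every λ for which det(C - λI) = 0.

2, 6, 9

Set up det(λI - C) = 0.
Expanding along the first row, p(λ) = λ^3 - 17λ^2 + 84λ - 108.
Try λ = 2: p(2) = 0, so 2 is a root.
Factor out (λ - 2): p(λ) = (λ - 2)·(λ^2 - 15λ + 54).
The quadratic factors as (λ - 6)·(λ - 9).
Eigenvalues: 2, 6, 9.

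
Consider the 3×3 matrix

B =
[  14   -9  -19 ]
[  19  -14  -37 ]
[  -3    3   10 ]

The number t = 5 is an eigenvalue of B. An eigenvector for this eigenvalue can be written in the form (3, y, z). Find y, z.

3, 0

We need (B - 5I)v = 0.
B - 5I = [[9, -9, -19], [19, -19, -37], [-3, 3, 5]].
Row 1: (9)·3 + (-9)·y + (-19)·z = 0
Row 2: (19)·3 + (-19)·y + (-37)·z = 0
Row 3: (-3)·3 + (3)·y + (5)·z = 0
Solving gives y = 3, z = 0.
Check: B·(3, 3, 0) = (15, 15, 0) = 5·(3, 3, 0).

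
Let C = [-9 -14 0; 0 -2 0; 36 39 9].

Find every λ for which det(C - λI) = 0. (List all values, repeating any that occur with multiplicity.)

Compute the characteristic polynomial p(λ) = det(λI - C).
Expanding the 3×3 determinant: p(λ) = λ^3 + 2λ^2 - 81λ - 162.
Try λ = -2: p(-2) = 0, so -2 is a root.
Factor out (λ + 2): p(λ) = (λ + 2)·(λ^2 - 81).
The quadratic factors as (λ + 9)·(λ - 9).
Eigenvalues: -9, -2, 9.

-9, -2, 9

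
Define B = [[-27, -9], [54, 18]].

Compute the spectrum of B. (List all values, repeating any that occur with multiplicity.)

-9, 0

det(B - λI) = (-27 - λ)(18 - λ) - (-9)·(54) = λ^2 + 9λ.
This factors as (λ + 9)·λ = 0.
Eigenvalues: -9, 0.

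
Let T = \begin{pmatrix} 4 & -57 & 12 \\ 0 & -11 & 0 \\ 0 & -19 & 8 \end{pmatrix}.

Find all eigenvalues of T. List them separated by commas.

Compute the characteristic polynomial p(λ) = det(λI - T).
Expanding along the first row, p(λ) = λ^3 - λ^2 - 100λ + 352.
Try λ = -11: p(-11) = 0, so -11 is a root.
Dividing by (λ + 11) leaves λ^2 - 12λ + 32.
The quadratic factors as (λ - 4)·(λ - 8).
Eigenvalues: -11, 4, 8.

-11, 4, 8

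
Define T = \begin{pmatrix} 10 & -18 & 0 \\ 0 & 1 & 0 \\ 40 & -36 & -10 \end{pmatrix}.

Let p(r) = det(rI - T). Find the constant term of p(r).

100

p(r) = r^3 - r^2 - 100r + 100.
The constant term is 100.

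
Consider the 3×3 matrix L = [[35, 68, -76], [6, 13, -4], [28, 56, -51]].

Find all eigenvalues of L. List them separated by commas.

-9, 1, 5

The characteristic polynomial is p(lambda) = det(lambda·I - L).
Expanding the 3×3 determinant: p(lambda) = lambda^3 + 3·lambda^2 - 49·lambda + 45.
Rational-root test: lambda = 5 gives p(5) = 0.
Factor out (lambda - 5): p(lambda) = (lambda - 5)·(lambda^2 + 8·lambda - 9).
The quadratic factors as (lambda + 9)·(lambda - 1).
Eigenvalues: -9, 1, 5.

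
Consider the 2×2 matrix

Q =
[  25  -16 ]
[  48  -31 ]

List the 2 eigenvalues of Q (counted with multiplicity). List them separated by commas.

det(Q - λI) = (25 - λ)(-31 - λ) - (-16)·(48) = λ^2 + 6λ - 7.
This factors as (λ + 7)·(λ - 1) = 0.
Eigenvalues: -7, 1.

-7, 1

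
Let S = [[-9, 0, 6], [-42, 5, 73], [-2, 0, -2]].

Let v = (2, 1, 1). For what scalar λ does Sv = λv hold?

Compute Sv: S·(2, 1, 1) = (-12, -6, -6).
Since Sv = λv, compare component 1: -12 = λ·2, so λ = -6.

-6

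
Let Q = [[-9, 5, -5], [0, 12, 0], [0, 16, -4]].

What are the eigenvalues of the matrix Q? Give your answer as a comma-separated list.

The characteristic polynomial is p(λ) = det(λI - Q).
Cofactor expansion gives p(λ) = λ^3 + λ^2 - 120λ - 432.
Try λ = -4: p(-4) = 0, so -4 is a root.
Dividing by (λ + 4) leaves λ^2 - 3λ - 108.
The quadratic factors as (λ + 9)·(λ - 12).
Eigenvalues: -9, -4, 12.

-9, -4, 12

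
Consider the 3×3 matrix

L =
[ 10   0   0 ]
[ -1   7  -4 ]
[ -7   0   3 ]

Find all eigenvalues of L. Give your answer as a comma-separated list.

3, 7, 10

Compute the characteristic polynomial p(s) = det(sI - L).
Expanding along the first row, p(s) = s^3 - 20s^2 + 121s - 210.
Try s = 3: p(3) = 0, so 3 is a root.
Dividing by (s - 3) leaves s^2 - 17s + 70.
The quadratic factors as (s - 7)·(s - 10).
Eigenvalues: 3, 7, 10.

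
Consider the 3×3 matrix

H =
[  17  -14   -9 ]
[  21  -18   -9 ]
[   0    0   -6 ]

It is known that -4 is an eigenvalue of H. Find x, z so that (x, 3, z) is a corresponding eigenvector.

We need (H + 4I)v = 0.
H + 4I = [[21, -14, -9], [21, -14, -9], [0, 0, -2]].
Row 1: (21)·x + (-14)·3 + (-9)·z = 0
Row 2: (21)·x + (-14)·3 + (-9)·z = 0
Row 3: (0)·x + (0)·3 + (-2)·z = 0
Solving gives x = 2, z = 0.
Check: H·(2, 3, 0) = (-8, -12, 0) = -4·(2, 3, 0).

2, 0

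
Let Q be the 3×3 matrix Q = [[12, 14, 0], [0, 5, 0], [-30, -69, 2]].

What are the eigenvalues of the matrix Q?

Compute the characteristic polynomial p(lambda) = det(lambda·I - Q).
Expanding along the first row, p(lambda) = lambda^3 - 19·lambda^2 + 94·lambda - 120.
Rational-root test: lambda = 2 gives p(2) = 0.
Factor out (lambda - 2): p(lambda) = (lambda - 2)·(lambda^2 - 17·lambda + 60).
The quadratic factors as (lambda - 5)·(lambda - 12).
Eigenvalues: 2, 5, 12.

2, 5, 12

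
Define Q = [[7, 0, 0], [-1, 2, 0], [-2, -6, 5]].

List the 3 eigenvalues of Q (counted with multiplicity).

2, 5, 7

Q is lower triangular, so its eigenvalues are the diagonal entries.
Diagonal: 7, 2, 5.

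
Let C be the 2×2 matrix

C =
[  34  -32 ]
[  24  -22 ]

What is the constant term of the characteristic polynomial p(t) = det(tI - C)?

p(0) = det(0·I − C) = det(−C) = (−1)^2·det(C).
det(C) = 20, so p(0) = 20.

20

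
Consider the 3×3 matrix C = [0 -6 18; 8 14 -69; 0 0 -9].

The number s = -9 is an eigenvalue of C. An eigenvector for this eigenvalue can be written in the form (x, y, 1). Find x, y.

We need (C + 9I)v = 0.
C + 9I = [[9, -6, 18], [8, 23, -69], [0, 0, 0]].
Row 1: (9)·x + (-6)·y + (18)·1 = 0
Row 2: (8)·x + (23)·y + (-69)·1 = 0
Row 3: (0)·x + (0)·y + (0)·1 = 0
Solving gives x = 0, y = 3.
Check: C·(0, 3, 1) = (0, -27, -9) = -9·(0, 3, 1).

0, 3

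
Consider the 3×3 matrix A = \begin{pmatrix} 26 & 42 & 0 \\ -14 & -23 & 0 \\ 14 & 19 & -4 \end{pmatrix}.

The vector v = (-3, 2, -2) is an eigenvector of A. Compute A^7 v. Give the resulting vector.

(384, -256, 256)

First find the eigenvalue: Av = (6, -4, 4) = -2·(-3, 2, -2), so λ = -2.
Then A^7 v = λ^7·v = (-2)^7·(-3, 2, -2) = -128·(-3, 2, -2) = (384, -256, 256).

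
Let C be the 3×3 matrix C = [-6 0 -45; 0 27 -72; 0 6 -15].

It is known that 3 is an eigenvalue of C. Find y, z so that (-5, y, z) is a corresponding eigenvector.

We need (C - 3I)v = 0.
C - 3I = [[-9, 0, -45], [0, 24, -72], [0, 6, -18]].
Row 1: (-9)·-5 + (0)·y + (-45)·z = 0
Row 2: (0)·-5 + (24)·y + (-72)·z = 0
Row 3: (0)·-5 + (6)·y + (-18)·z = 0
Solving gives y = 3, z = 1.
Check: C·(-5, 3, 1) = (-15, 9, 3) = 3·(-5, 3, 1).

3, 1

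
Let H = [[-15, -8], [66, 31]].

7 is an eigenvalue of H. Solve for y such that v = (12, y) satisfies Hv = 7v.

We need (H - 7I)v = 0.
H - 7I = [[-22, -8], [66, 24]].
Row 1: (-22)·12 + (-8)·y = 0
Row 2: (66)·12 + (24)·y = 0
Solving gives y = -33.
Check: H·(12, -33) = (84, -231) = 7·(12, -33).

-33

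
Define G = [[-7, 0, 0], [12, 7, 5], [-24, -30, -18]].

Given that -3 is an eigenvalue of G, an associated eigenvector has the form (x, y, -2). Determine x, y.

We need (G + 3I)v = 0.
G + 3I = [[-4, 0, 0], [12, 10, 5], [-24, -30, -15]].
Row 1: (-4)·x + (0)·y + (0)·-2 = 0
Row 2: (12)·x + (10)·y + (5)·-2 = 0
Row 3: (-24)·x + (-30)·y + (-15)·-2 = 0
Solving gives x = 0, y = 1.
Check: G·(0, 1, -2) = (0, -3, 6) = -3·(0, 1, -2).

0, 1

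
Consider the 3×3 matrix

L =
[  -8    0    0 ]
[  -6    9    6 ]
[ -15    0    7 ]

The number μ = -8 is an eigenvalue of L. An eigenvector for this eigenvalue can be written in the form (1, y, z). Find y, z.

0, 1

We need (L + 8I)v = 0.
L + 8I = [[0, 0, 0], [-6, 17, 6], [-15, 0, 15]].
Row 1: (0)·1 + (0)·y + (0)·z = 0
Row 2: (-6)·1 + (17)·y + (6)·z = 0
Row 3: (-15)·1 + (0)·y + (15)·z = 0
Solving gives y = 0, z = 1.
Check: L·(1, 0, 1) = (-8, 0, -8) = -8·(1, 0, 1).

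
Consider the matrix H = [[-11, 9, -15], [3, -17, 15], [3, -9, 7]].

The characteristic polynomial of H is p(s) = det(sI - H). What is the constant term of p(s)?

p(s) = s^3 + 21s^2 + 144s + 320.
The constant term is 320.

320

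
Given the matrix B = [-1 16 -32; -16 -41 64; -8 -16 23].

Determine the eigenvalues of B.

Set up det(λI - B) = 0.
Cofactor expansion gives p(λ) = λ^3 + 19λ^2 + 99λ + 81.
Try λ = -1: p(-1) = 0, so -1 is a root.
Dividing by (λ + 1) leaves λ^2 + 18λ + 81.
The quadratic factor is (λ + 9)^2.
Eigenvalues: -9, -9, -1.

-9, -9, -1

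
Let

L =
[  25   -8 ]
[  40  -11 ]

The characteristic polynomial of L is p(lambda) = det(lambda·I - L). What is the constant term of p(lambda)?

p(lambda) = lambda^2 - 14·lambda + 45.
The constant term is 45.

45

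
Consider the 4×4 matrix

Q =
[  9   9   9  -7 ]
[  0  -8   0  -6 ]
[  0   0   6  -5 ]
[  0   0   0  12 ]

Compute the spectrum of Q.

Q is upper triangular, so its eigenvalues are the diagonal entries.
Diagonal: 9, -8, 6, 12.

-8, 6, 9, 12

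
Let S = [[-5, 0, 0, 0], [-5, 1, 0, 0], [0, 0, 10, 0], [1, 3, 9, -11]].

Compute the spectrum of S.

-11, -5, 1, 10

S is lower triangular, so its eigenvalues are the diagonal entries.
Diagonal: -5, 1, 10, -11.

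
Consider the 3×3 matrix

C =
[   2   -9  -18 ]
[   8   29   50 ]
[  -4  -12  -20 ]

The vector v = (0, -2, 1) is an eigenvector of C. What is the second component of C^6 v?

-8192

First find the eigenvalue: Cv = (0, -8, 4) = 4·(0, -2, 1), so λ = 4.
Then C^6 v = λ^6·v = 4^6·(0, -2, 1) = 4096·(0, -2, 1) = (0, -8192, 4096).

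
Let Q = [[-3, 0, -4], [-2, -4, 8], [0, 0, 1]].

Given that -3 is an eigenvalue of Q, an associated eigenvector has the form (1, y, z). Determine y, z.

-2, 0

We need (Q + 3I)v = 0.
Q + 3I = [[0, 0, -4], [-2, -1, 8], [0, 0, 4]].
Row 1: (0)·1 + (0)·y + (-4)·z = 0
Row 2: (-2)·1 + (-1)·y + (8)·z = 0
Row 3: (0)·1 + (0)·y + (4)·z = 0
Solving gives y = -2, z = 0.
Check: Q·(1, -2, 0) = (-3, 6, 0) = -3·(1, -2, 0).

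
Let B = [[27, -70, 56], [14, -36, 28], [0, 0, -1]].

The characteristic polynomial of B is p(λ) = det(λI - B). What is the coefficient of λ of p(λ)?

p(λ) = λ^3 + 10λ^2 + 17λ + 8.
The coefficient of λ is 17.

17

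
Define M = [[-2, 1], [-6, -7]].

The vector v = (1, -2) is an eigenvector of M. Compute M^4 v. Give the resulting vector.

First find the eigenvalue: Mv = (-4, 8) = -4·(1, -2), so λ = -4.
Then M^4 v = λ^4·v = (-4)^4·(1, -2) = 256·(1, -2) = (256, -512).

(256, -512)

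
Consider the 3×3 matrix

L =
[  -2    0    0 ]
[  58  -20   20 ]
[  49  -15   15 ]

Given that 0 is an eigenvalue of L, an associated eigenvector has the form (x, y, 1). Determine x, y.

0, 1

We need (L)v = 0.
L = [[-2, 0, 0], [58, -20, 20], [49, -15, 15]].
Row 1: (-2)·x + (0)·y + (0)·1 = 0
Row 2: (58)·x + (-20)·y + (20)·1 = 0
Row 3: (49)·x + (-15)·y + (15)·1 = 0
Solving gives x = 0, y = 1.
Check: L·(0, 1, 1) = (0, 0, 0) = 0·(0, 1, 1).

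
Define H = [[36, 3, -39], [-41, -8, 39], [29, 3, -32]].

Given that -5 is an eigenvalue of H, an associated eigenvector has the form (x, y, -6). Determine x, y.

-6, 4

We need (H + 5I)v = 0.
H + 5I = [[41, 3, -39], [-41, -3, 39], [29, 3, -27]].
Row 1: (41)·x + (3)·y + (-39)·-6 = 0
Row 2: (-41)·x + (-3)·y + (39)·-6 = 0
Row 3: (29)·x + (3)·y + (-27)·-6 = 0
Solving gives x = -6, y = 4.
Check: H·(-6, 4, -6) = (30, -20, 30) = -5·(-6, 4, -6).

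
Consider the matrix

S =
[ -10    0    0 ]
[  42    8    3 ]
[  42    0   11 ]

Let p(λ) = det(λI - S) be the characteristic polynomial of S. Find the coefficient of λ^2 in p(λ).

-9

The coefficient of λ^2 of det(λI - S) is −trace(S).
trace(S) = (-10) + (8) + (11) = 9, so the coefficient is -9.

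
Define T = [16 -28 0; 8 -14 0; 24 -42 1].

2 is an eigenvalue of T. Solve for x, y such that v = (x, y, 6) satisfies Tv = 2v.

We need (T - 2I)v = 0.
T - 2I = [[14, -28, 0], [8, -16, 0], [24, -42, -1]].
Row 1: (14)·x + (-28)·y + (0)·6 = 0
Row 2: (8)·x + (-16)·y + (0)·6 = 0
Row 3: (24)·x + (-42)·y + (-1)·6 = 0
Solving gives x = 2, y = 1.
Check: T·(2, 1, 6) = (4, 2, 12) = 2·(2, 1, 6).

2, 1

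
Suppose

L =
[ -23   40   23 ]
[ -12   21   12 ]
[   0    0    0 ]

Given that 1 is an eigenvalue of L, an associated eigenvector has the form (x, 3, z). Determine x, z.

5, 0

We need (L - 1I)v = 0.
L - 1I = [[-24, 40, 23], [-12, 20, 12], [0, 0, -1]].
Row 1: (-24)·x + (40)·3 + (23)·z = 0
Row 2: (-12)·x + (20)·3 + (12)·z = 0
Row 3: (0)·x + (0)·3 + (-1)·z = 0
Solving gives x = 5, z = 0.
Check: L·(5, 3, 0) = (5, 3, 0) = 1·(5, 3, 0).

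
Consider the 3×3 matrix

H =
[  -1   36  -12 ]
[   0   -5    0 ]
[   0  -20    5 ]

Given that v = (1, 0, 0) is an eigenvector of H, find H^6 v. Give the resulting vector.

(1, 0, 0)

First find the eigenvalue: Hv = (-1, 0, 0) = -1·(1, 0, 0), so λ = -1.
Then H^6 v = λ^6·v = (-1)^6·(1, 0, 0) = 1·(1, 0, 0) = (1, 0, 0).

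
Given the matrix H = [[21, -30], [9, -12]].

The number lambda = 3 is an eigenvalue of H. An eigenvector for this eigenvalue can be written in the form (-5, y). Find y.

We need (H - 3I)v = 0.
H - 3I = [[18, -30], [9, -15]].
Row 1: (18)·-5 + (-30)·y = 0
Row 2: (9)·-5 + (-15)·y = 0
Solving gives y = -3.
Check: H·(-5, -3) = (-15, -9) = 3·(-5, -3).

-3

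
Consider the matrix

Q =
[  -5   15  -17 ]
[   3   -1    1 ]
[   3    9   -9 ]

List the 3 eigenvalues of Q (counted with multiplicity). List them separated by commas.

-10, -3, -2

Set up det(λI - Q) = 0.
Expanding along the first row, p(λ) = λ^3 + 15λ^2 + 56λ + 60.
Rational-root test: λ = -2 gives p(-2) = 0.
Dividing by (λ + 2) leaves λ^2 + 13λ + 30.
The quadratic factors as (λ + 10)·(λ + 3).
Eigenvalues: -10, -3, -2.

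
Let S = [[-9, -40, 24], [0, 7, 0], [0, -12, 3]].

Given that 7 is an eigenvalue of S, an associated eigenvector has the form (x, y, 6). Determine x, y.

We need (S - 7I)v = 0.
S - 7I = [[-16, -40, 24], [0, 0, 0], [0, -12, -4]].
Row 1: (-16)·x + (-40)·y + (24)·6 = 0
Row 2: (0)·x + (0)·y + (0)·6 = 0
Row 3: (0)·x + (-12)·y + (-4)·6 = 0
Solving gives x = 14, y = -2.
Check: S·(14, -2, 6) = (98, -14, 42) = 7·(14, -2, 6).

14, -2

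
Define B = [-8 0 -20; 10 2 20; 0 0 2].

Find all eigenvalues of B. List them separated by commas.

-8, 2, 2

The characteristic polynomial is p(s) = det(sI - B).
Cofactor expansion gives p(s) = s^3 + 4s^2 - 28s + 32.
Rational-root test: s = -8 gives p(-8) = 0.
Dividing by (s + 8) leaves s^2 - 4s + 4.
The quadratic factor is (s - 2)^2.
Eigenvalues: -8, 2, 2.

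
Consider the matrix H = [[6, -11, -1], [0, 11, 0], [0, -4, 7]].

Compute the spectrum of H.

Set up det(lambda·I - H) = 0.
Expanding the 3×3 determinant: p(lambda) = lambda^3 - 24·lambda^2 + 185·lambda - 462.
Try lambda = 6: p(6) = 0, so 6 is a root.
Factor out (lambda - 6): p(lambda) = (lambda - 6)·(lambda^2 - 18·lambda + 77).
The quadratic factors as (lambda - 7)·(lambda - 11).
Eigenvalues: 6, 7, 11.

6, 7, 11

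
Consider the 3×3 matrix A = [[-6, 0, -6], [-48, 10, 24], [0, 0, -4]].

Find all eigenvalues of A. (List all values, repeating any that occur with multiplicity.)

Set up det(μI - A) = 0.
Expanding along the first row, p(μ) = μ^3 - 76μ - 240.
Rational-root test: μ = 10 gives p(10) = 0.
Dividing by (μ - 10) leaves μ^2 + 10μ + 24.
The quadratic factors as (μ + 6)·(μ + 4).
Eigenvalues: -6, -4, 10.

-6, -4, 10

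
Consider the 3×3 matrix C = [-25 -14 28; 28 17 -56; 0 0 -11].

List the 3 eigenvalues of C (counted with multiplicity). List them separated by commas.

Compute the characteristic polynomial p(lambda) = det(lambda·I - C).
Expanding along the first row, p(lambda) = lambda^3 + 19·lambda^2 + 55·lambda - 363.
Try lambda = 3: p(3) = 0, so 3 is a root.
Dividing by (lambda - 3) leaves lambda^2 + 22·lambda + 121.
The quadratic factor is (lambda + 11)^2.
Eigenvalues: -11, -11, 3.

-11, -11, 3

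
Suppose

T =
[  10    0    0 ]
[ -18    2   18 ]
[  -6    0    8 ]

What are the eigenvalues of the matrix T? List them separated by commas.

Compute the characteristic polynomial p(λ) = det(λI - T).
Expanding the 3×3 determinant: p(λ) = λ^3 - 20λ^2 + 116λ - 160.
Try λ = 8: p(8) = 0, so 8 is a root.
Factor out (λ - 8): p(λ) = (λ - 8)·(λ^2 - 12λ + 20).
The quadratic factors as (λ - 2)·(λ - 10).
Eigenvalues: 2, 8, 10.

2, 8, 10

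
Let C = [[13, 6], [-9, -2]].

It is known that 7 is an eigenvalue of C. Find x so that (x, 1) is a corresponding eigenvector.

-1

We need (C - 7I)v = 0.
C - 7I = [[6, 6], [-9, -9]].
Row 1: (6)·x + (6)·1 = 0
Row 2: (-9)·x + (-9)·1 = 0
Solving gives x = -1.
Check: C·(-1, 1) = (-7, 7) = 7·(-1, 1).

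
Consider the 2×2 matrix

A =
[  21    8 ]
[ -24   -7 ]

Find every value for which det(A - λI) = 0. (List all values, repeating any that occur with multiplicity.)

5, 9

det(A - λI) = (21 - λ)(-7 - λ) - (8)·(-24) = λ^2 - 14λ + 45.
This factors as (λ - 5)·(λ - 9) = 0.
Eigenvalues: 5, 9.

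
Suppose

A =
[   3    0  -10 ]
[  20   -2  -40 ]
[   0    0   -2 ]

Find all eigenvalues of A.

-2, -2, 3

Set up det(lambda·I - A) = 0.
Expanding the 3×3 determinant: p(lambda) = lambda^3 + lambda^2 - 8·lambda - 12.
Try lambda = -2: p(-2) = 0, so -2 is a root.
Dividing by (lambda + 2) leaves lambda^2 - lambda - 6.
The quadratic factors as (lambda + 2)·(lambda - 3).
Eigenvalues: -2, -2, 3.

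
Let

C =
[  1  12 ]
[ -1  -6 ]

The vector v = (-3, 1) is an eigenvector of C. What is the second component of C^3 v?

-27

First find the eigenvalue: Cv = (9, -3) = -3·(-3, 1), so λ = -3.
Then C^3 v = λ^3·v = (-3)^3·(-3, 1) = -27·(-3, 1) = (81, -27).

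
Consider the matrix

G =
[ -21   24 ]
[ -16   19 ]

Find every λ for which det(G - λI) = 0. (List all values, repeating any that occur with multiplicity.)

det(G - sI) = (-21 - s)(19 - s) - (24)·(-16) = s^2 + 2s - 15.
This factors as (s + 5)·(s - 3) = 0.
Eigenvalues: -5, 3.

-5, 3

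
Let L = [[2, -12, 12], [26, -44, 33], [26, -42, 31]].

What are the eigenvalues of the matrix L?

-11, -2, 2

Compute the characteristic polynomial p(μ) = det(μI - L).
Cofactor expansion gives p(μ) = μ^3 + 11μ^2 - 4μ - 44.
Try μ = -2: p(-2) = 0, so -2 is a root.
Factor out (μ + 2): p(μ) = (μ + 2)·(μ^2 + 9μ - 22).
The quadratic factors as (μ + 11)·(μ - 2).
Eigenvalues: -11, -2, 2.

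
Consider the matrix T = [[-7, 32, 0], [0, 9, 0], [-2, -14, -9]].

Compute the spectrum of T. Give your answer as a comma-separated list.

The characteristic polynomial is p(t) = det(tI - T).
Cofactor expansion gives p(t) = t^3 + 7t^2 - 81t - 567.
Try t = -7: p(-7) = 0, so -7 is a root.
Dividing by (t + 7) leaves t^2 - 81.
The quadratic factors as (t + 9)·(t - 9).
Eigenvalues: -9, -7, 9.

-9, -7, 9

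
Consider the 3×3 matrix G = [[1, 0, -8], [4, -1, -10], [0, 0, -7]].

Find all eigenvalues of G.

-7, -1, 1

Compute the characteristic polynomial p(λ) = det(λI - G).
Expanding along the first row, p(λ) = λ^3 + 7λ^2 - λ - 7.
Rational-root test: λ = -1 gives p(-1) = 0.
Dividing by (λ + 1) leaves λ^2 + 6λ - 7.
The quadratic factors as (λ + 7)·(λ - 1).
Eigenvalues: -7, -1, 1.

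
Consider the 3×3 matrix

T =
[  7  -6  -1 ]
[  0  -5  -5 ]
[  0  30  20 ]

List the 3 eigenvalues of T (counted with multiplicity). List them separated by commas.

The characteristic polynomial is p(t) = det(tI - T).
Expanding along the first row, p(t) = t^3 - 22t^2 + 155t - 350.
Rational-root test: t = 5 gives p(5) = 0.
Factor out (t - 5): p(t) = (t - 5)·(t^2 - 17t + 70).
The quadratic factors as (t - 7)·(t - 10).
Eigenvalues: 5, 7, 10.

5, 7, 10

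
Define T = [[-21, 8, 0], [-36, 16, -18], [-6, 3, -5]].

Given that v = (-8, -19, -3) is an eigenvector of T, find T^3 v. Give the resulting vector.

(64, 152, 24)

First find the eigenvalue: Tv = (16, 38, 6) = -2·(-8, -19, -3), so λ = -2.
Then T^3 v = λ^3·v = (-2)^3·(-8, -19, -3) = -8·(-8, -19, -3) = (64, 152, 24).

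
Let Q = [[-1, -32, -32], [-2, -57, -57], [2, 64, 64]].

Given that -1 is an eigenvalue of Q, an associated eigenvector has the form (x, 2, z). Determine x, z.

1, -2

We need (Q + 1I)v = 0.
Q + 1I = [[0, -32, -32], [-2, -56, -57], [2, 64, 65]].
Row 1: (0)·x + (-32)·2 + (-32)·z = 0
Row 2: (-2)·x + (-56)·2 + (-57)·z = 0
Row 3: (2)·x + (64)·2 + (65)·z = 0
Solving gives x = 1, z = -2.
Check: Q·(1, 2, -2) = (-1, -2, 2) = -1·(1, 2, -2).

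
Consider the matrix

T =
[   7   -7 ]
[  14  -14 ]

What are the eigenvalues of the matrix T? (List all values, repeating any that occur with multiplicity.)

-7, 0

det(T - λI) = (7 - λ)(-14 - λ) - (-7)·(14) = λ^2 + 7λ.
This factors as (λ + 7)·λ = 0.
Eigenvalues: -7, 0.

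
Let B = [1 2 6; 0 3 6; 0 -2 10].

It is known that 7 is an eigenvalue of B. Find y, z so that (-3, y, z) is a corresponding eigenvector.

-3, -2

We need (B - 7I)v = 0.
B - 7I = [[-6, 2, 6], [0, -4, 6], [0, -2, 3]].
Row 1: (-6)·-3 + (2)·y + (6)·z = 0
Row 2: (0)·-3 + (-4)·y + (6)·z = 0
Row 3: (0)·-3 + (-2)·y + (3)·z = 0
Solving gives y = -3, z = -2.
Check: B·(-3, -3, -2) = (-21, -21, -14) = 7·(-3, -3, -2).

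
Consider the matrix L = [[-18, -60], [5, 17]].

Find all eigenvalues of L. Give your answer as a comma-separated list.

-3, 2

det(L - μI) = (-18 - μ)(17 - μ) - (-60)·(5) = μ^2 + μ - 6.
This factors as (μ + 3)·(μ - 2) = 0.
Eigenvalues: -3, 2.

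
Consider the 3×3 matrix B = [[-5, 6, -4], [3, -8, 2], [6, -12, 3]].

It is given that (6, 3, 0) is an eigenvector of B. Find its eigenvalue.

-2

Compute Bv: B·(6, 3, 0) = (-12, -6, 0).
Since Bv = λv, compare component 1: -12 = λ·6, so λ = -2.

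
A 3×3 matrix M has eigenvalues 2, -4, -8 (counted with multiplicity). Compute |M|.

det(M) is the product of the eigenvalues: (2) · (-4) · (-8) = 64.

64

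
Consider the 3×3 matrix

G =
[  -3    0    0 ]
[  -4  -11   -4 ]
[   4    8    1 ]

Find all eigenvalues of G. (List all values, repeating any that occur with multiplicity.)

Compute the characteristic polynomial p(μ) = det(μI - G).
Cofactor expansion gives p(μ) = μ^3 + 13μ^2 + 51μ + 63.
Try μ = -7: p(-7) = 0, so -7 is a root.
Factor out (μ + 7): p(μ) = (μ + 7)·(μ^2 + 6μ + 9).
The quadratic factor is (μ + 3)^2.
Eigenvalues: -7, -3, -3.

-7, -3, -3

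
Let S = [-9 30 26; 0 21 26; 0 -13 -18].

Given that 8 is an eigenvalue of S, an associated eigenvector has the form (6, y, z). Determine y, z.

6, -3

We need (S - 8I)v = 0.
S - 8I = [[-17, 30, 26], [0, 13, 26], [0, -13, -26]].
Row 1: (-17)·6 + (30)·y + (26)·z = 0
Row 2: (0)·6 + (13)·y + (26)·z = 0
Row 3: (0)·6 + (-13)·y + (-26)·z = 0
Solving gives y = 6, z = -3.
Check: S·(6, 6, -3) = (48, 48, -24) = 8·(6, 6, -3).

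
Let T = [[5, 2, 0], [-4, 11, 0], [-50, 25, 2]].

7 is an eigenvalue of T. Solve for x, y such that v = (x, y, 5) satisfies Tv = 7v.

-1, -1

We need (T - 7I)v = 0.
T - 7I = [[-2, 2, 0], [-4, 4, 0], [-50, 25, -5]].
Row 1: (-2)·x + (2)·y + (0)·5 = 0
Row 2: (-4)·x + (4)·y + (0)·5 = 0
Row 3: (-50)·x + (25)·y + (-5)·5 = 0
Solving gives x = -1, y = -1.
Check: T·(-1, -1, 5) = (-7, -7, 35) = 7·(-1, -1, 5).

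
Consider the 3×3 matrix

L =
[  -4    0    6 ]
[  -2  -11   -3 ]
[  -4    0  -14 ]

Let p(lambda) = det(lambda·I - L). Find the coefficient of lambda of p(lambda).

278

p(lambda) = lambda^3 + 29·lambda^2 + 278·lambda + 880.
The coefficient of lambda is 278.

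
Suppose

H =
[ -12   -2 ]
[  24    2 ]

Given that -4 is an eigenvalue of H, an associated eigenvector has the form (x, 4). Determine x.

-1

We need (H + 4I)v = 0.
H + 4I = [[-8, -2], [24, 6]].
Row 1: (-8)·x + (-2)·4 = 0
Row 2: (24)·x + (6)·4 = 0
Solving gives x = -1.
Check: H·(-1, 4) = (4, -16) = -4·(-1, 4).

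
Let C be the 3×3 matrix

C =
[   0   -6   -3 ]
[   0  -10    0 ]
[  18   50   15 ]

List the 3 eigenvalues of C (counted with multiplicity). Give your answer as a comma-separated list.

-10, 6, 9

Set up det(lambda·I - C) = 0.
Expanding the 3×3 determinant: p(lambda) = lambda^3 - 5·lambda^2 - 96·lambda + 540.
Since p(-10) = 0, lambda = -10 is a root.
Dividing by (lambda + 10) leaves lambda^2 - 15·lambda + 54.
The quadratic factors as (lambda - 6)·(lambda - 9).
Eigenvalues: -10, 6, 9.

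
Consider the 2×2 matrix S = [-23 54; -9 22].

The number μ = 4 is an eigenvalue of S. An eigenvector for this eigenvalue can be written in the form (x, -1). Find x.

-2

We need (S - 4I)v = 0.
S - 4I = [[-27, 54], [-9, 18]].
Row 1: (-27)·x + (54)·-1 = 0
Row 2: (-9)·x + (18)·-1 = 0
Solving gives x = -2.
Check: S·(-2, -1) = (-8, -4) = 4·(-2, -1).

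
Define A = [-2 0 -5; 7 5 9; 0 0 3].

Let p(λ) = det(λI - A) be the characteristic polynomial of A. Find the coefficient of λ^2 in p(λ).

-6

The coefficient of λ^2 of det(λI - A) is −trace(A).
trace(A) = (-2) + (5) + (3) = 6, so the coefficient is -6.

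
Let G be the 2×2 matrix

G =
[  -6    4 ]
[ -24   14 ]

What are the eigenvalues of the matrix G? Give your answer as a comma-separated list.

det(G - lambda·I) = (-6 - lambda)(14 - lambda) - (4)·(-24) = lambda^2 - 8·lambda + 12.
This factors as (lambda - 2)·(lambda - 6) = 0.
Eigenvalues: 2, 6.

2, 6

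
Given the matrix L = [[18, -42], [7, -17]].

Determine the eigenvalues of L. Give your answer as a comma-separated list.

-3, 4

det(L - tI) = (18 - t)(-17 - t) - (-42)·(7) = t^2 - t - 12.
This factors as (t + 3)·(t - 4) = 0.
Eigenvalues: -3, 4.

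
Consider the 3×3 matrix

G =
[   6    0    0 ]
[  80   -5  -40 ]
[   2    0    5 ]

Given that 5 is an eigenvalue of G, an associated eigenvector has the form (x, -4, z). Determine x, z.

0, 1

We need (G - 5I)v = 0.
G - 5I = [[1, 0, 0], [80, -10, -40], [2, 0, 0]].
Row 1: (1)·x + (0)·-4 + (0)·z = 0
Row 2: (80)·x + (-10)·-4 + (-40)·z = 0
Row 3: (2)·x + (0)·-4 + (0)·z = 0
Solving gives x = 0, z = 1.
Check: G·(0, -4, 1) = (0, -20, 5) = 5·(0, -4, 1).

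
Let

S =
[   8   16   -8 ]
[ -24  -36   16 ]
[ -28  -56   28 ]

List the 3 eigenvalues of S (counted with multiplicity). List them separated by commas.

Compute the characteristic polynomial p(lambda) = det(lambda·I - S).
Expanding along the first row, p(lambda) = lambda^3 - 16·lambda.
Rational-root test: lambda = -4 gives p(-4) = 0.
Factor out (lambda + 4): p(lambda) = (lambda + 4)·(lambda^2 - 4·lambda).
The quadratic factors as lambda·(lambda - 4).
Eigenvalues: -4, 0, 4.

-4, 0, 4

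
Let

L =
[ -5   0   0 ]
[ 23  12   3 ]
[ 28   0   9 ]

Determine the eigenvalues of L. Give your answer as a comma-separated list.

-5, 9, 12

Set up det(tI - L) = 0.
Expanding the 3×3 determinant: p(t) = t^3 - 16t^2 + 3t + 540.
Since p(9) = 0, t = 9 is a root.
Dividing by (t - 9) leaves t^2 - 7t - 60.
The quadratic factors as (t + 5)·(t - 12).
Eigenvalues: -5, 9, 12.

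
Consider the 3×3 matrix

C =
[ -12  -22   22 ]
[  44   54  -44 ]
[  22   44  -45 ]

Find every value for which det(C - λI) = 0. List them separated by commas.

-12, -1, 10

Compute the characteristic polynomial p(λ) = det(λI - C).
Expanding along the first row, p(λ) = λ^3 + 3λ^2 - 118λ - 120.
Try λ = -1: p(-1) = 0, so -1 is a root.
Factor out (λ + 1): p(λ) = (λ + 1)·(λ^2 + 2λ - 120).
The quadratic factors as (λ + 12)·(λ - 10).
Eigenvalues: -12, -1, 10.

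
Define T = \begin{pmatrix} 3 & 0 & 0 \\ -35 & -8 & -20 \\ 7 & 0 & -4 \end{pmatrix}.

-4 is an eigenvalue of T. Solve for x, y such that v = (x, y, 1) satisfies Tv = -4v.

We need (T + 4I)v = 0.
T + 4I = [[7, 0, 0], [-35, -4, -20], [7, 0, 0]].
Row 1: (7)·x + (0)·y + (0)·1 = 0
Row 2: (-35)·x + (-4)·y + (-20)·1 = 0
Row 3: (7)·x + (0)·y + (0)·1 = 0
Solving gives x = 0, y = -5.
Check: T·(0, -5, 1) = (0, 20, -4) = -4·(0, -5, 1).

0, -5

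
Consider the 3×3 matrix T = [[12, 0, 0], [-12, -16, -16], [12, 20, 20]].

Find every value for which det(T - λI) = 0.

0, 4, 12

Compute the characteristic polynomial p(λ) = det(λI - T).
Cofactor expansion gives p(λ) = λ^3 - 16λ^2 + 48λ.
Since p(4) = 0, λ = 4 is a root.
Dividing by (λ - 4) leaves λ^2 - 12λ.
The quadratic factors as λ·(λ - 12).
Eigenvalues: 0, 4, 12.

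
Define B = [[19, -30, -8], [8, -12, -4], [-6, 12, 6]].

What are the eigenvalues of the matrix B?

Set up det(tI - B) = 0.
Expanding along the first row, p(t) = t^3 - 13t^2 + 54t - 72.
Try t = 3: p(3) = 0, so 3 is a root.
Factor out (t - 3): p(t) = (t - 3)·(t^2 - 10t + 24).
The quadratic factors as (t - 4)·(t - 6).
Eigenvalues: 3, 4, 6.

3, 4, 6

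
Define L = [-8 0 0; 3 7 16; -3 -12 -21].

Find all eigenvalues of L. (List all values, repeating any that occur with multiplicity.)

-9, -8, -5

Set up det(λI - L) = 0.
Expanding the 3×3 determinant: p(λ) = λ^3 + 22λ^2 + 157λ + 360.
Try λ = -5: p(-5) = 0, so -5 is a root.
Dividing by (λ + 5) leaves λ^2 + 17λ + 72.
The quadratic factors as (λ + 9)·(λ + 8).
Eigenvalues: -9, -8, -5.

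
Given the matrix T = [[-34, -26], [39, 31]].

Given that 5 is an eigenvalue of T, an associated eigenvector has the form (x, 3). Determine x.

-2

We need (T - 5I)v = 0.
T - 5I = [[-39, -26], [39, 26]].
Row 1: (-39)·x + (-26)·3 = 0
Row 2: (39)·x + (26)·3 = 0
Solving gives x = -2.
Check: T·(-2, 3) = (-10, 15) = 5·(-2, 3).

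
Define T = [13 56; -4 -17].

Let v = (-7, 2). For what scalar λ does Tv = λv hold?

-3

Compute Tv: T·(-7, 2) = (21, -6).
Since Tv = λv, compare component 1: 21 = λ·-7, so λ = -3.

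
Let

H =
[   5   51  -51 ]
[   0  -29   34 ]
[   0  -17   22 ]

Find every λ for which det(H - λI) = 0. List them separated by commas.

Compute the characteristic polynomial p(lambda) = det(lambda·I - H).
Expanding along the first row, p(lambda) = lambda^3 + 2·lambda^2 - 95·lambda + 300.
Since p(5) = 0, lambda = 5 is a root.
Factor out (lambda - 5): p(lambda) = (lambda - 5)·(lambda^2 + 7·lambda - 60).
The quadratic factors as (lambda + 12)·(lambda - 5).
Eigenvalues: -12, 5, 5.

-12, 5, 5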